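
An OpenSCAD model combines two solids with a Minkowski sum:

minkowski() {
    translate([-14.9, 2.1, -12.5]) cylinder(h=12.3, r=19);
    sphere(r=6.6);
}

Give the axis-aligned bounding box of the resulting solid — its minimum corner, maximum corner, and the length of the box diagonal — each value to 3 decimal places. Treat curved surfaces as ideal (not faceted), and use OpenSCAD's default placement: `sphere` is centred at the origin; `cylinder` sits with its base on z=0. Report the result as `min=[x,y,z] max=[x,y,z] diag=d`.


min=[-40.500,-23.500,-19.100] max=[10.700,27.700,6.400] diag=76.767

A = translate([-14.9, 2.1, -12.5]) cylinder(h=12.3, r=19) → bbox [-33.9,-16.9,-12.5] .. [4.1,21.1,-0.2]
B = sphere(r=6.6) → bbox [-6.6,-6.6,-6.6] .. [6.6,6.6,6.6]
lo = A.lo+B.lo = [-33.9-6.6, -16.9-6.6, -12.5-6.6] = [-40.500,-23.500,-19.100]
hi = A.hi+B.hi = [4.1+6.6, 21.1+6.6, -0.2+6.6] = [10.700,27.700,6.400]
diag = √(51.2²+51.2²+25.5²) = √5893.13 = 76.767


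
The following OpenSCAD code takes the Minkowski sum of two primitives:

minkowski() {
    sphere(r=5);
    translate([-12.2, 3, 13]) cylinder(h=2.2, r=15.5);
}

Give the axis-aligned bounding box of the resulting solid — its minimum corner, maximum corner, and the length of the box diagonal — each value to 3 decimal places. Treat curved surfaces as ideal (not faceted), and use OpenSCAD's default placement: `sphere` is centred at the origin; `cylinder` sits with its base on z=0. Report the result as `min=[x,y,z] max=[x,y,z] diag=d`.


A = translate([-12.2, 3, 13]) cylinder(h=2.2, r=15.5) → bbox [-27.7,-12.5,13] .. [3.3,18.5,15.2]
B = sphere(r=5) → bbox [-5,-5,-5] .. [5,5,5]
lo = A.lo+B.lo = [-27.7-5, -12.5-5, 13-5] = [-32.700,-17.500,8.000]
hi = A.hi+B.hi = [3.3+5, 18.5+5, 15.2+5] = [8.300,23.500,20.200]
diag = √(41²+41²+12.2²) = √3510.84 = 59.252

min=[-32.700,-17.500,8.000] max=[8.300,23.500,20.200] diag=59.252


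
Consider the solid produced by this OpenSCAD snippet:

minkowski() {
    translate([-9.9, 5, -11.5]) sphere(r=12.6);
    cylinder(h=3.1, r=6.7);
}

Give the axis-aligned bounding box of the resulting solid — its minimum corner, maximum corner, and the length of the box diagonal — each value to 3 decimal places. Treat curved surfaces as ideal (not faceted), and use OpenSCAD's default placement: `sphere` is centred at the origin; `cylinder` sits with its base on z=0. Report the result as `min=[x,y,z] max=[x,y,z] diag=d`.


A = translate([-9.9, 5, -11.5]) sphere(r=12.6) → bbox [-22.5,-7.6,-24.1] .. [2.7,17.6,1.1]
B = cylinder(h=3.1, r=6.7) → bbox [-6.7,-6.7,0] .. [6.7,6.7,3.1]
lo = A.lo+B.lo = [-22.5-6.7, -7.6-6.7, -24.1+0] = [-29.200,-14.300,-24.100]
hi = A.hi+B.hi = [2.7+6.7, 17.6+6.7, 1.1+3.1] = [9.400,24.300,4.200]
diag = √(38.6²+38.6²+28.3²) = √3780.81 = 61.488

min=[-29.200,-14.300,-24.100] max=[9.400,24.300,4.200] diag=61.488


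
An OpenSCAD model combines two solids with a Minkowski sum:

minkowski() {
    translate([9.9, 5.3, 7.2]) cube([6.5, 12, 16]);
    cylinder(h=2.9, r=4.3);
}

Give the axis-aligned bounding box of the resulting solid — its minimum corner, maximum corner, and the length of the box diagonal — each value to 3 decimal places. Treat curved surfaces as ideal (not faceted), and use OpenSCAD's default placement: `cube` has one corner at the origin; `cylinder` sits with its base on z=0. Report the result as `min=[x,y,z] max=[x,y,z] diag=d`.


min=[5.600,1.000,7.200] max=[20.700,21.600,26.100] diag=31.774

A = translate([9.9, 5.3, 7.2]) cube([6.5, 12, 16]) → bbox [9.9,5.3,7.2] .. [16.4,17.3,23.2]
B = cylinder(h=2.9, r=4.3) → bbox [-4.3,-4.3,0] .. [4.3,4.3,2.9]
lo = A.lo+B.lo = [9.9-4.3, 5.3-4.3, 7.2+0] = [5.600,1.000,7.200]
hi = A.hi+B.hi = [16.4+4.3, 17.3+4.3, 23.2+2.9] = [20.700,21.600,26.100]
diag = √(15.1²+20.6²+18.9²) = √1009.58 = 31.774


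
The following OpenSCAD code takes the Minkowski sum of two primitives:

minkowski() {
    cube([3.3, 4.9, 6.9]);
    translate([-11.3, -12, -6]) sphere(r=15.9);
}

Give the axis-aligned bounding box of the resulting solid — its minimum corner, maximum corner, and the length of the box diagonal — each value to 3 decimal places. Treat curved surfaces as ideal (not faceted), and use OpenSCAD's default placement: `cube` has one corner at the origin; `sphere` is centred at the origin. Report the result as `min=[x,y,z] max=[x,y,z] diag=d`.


min=[-27.200,-27.900,-21.900] max=[7.900,8.800,16.800] diag=63.848

A = translate([-11.3, -12, -6]) sphere(r=15.9) → bbox [-27.2,-27.9,-21.9] .. [4.6,3.9,9.9]
B = cube([3.3, 4.9, 6.9]) → bbox [0,0,0] .. [3.3,4.9,6.9]
lo = A.lo+B.lo = [-27.2+0, -27.9+0, -21.9+0] = [-27.200,-27.900,-21.900]
hi = A.hi+B.hi = [4.6+3.3, 3.9+4.9, 9.9+6.9] = [7.900,8.800,16.800]
diag = √(35.1²+36.7²+38.7²) = √4076.59 = 63.848


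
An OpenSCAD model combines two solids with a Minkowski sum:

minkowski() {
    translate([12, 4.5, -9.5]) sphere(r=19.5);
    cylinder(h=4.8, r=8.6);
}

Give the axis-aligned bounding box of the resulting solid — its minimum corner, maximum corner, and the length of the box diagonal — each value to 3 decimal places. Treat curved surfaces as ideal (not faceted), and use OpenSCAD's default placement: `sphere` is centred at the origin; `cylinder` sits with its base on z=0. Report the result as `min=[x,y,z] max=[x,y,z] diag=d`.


A = translate([12, 4.5, -9.5]) sphere(r=19.5) → bbox [-7.5,-15,-29] .. [31.5,24,10]
B = cylinder(h=4.8, r=8.6) → bbox [-8.6,-8.6,0] .. [8.6,8.6,4.8]
lo = A.lo+B.lo = [-7.5-8.6, -15-8.6, -29+0] = [-16.100,-23.600,-29.000]
hi = A.hi+B.hi = [31.5+8.6, 24+8.6, 10+4.8] = [40.100,32.600,14.800]
diag = √(56.2²+56.2²+43.8²) = √8235.32 = 90.749

min=[-16.100,-23.600,-29.000] max=[40.100,32.600,14.800] diag=90.749


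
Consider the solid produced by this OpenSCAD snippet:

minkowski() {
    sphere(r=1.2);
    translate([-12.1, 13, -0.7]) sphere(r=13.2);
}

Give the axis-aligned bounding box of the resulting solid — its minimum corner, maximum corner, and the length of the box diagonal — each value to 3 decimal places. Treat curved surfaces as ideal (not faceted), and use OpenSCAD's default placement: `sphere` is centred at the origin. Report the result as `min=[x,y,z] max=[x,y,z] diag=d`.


min=[-26.500,-1.400,-15.100] max=[2.300,27.400,13.700] diag=49.883

A = translate([-12.1, 13, -0.7]) sphere(r=13.2) → bbox [-25.3,-0.2,-13.9] .. [1.1,26.2,12.5]
B = sphere(r=1.2) → bbox [-1.2,-1.2,-1.2] .. [1.2,1.2,1.2]
lo = A.lo+B.lo = [-25.3-1.2, -0.2-1.2, -13.9-1.2] = [-26.500,-1.400,-15.100]
hi = A.hi+B.hi = [1.1+1.2, 26.2+1.2, 12.5+1.2] = [2.300,27.400,13.700]
diag = √(28.8²+28.8²+28.8²) = √2488.32 = 49.883


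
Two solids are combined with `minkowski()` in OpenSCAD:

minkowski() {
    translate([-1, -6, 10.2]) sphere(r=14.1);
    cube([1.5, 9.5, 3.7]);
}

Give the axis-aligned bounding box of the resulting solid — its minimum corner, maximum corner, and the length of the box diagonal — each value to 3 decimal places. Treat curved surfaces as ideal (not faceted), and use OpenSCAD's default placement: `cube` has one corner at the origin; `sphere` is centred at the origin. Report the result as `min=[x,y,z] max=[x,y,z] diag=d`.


min=[-15.100,-20.100,-3.900] max=[14.600,17.600,28.000] diag=57.628

A = translate([-1, -6, 10.2]) sphere(r=14.1) → bbox [-15.1,-20.1,-3.9] .. [13.1,8.1,24.3]
B = cube([1.5, 9.5, 3.7]) → bbox [0,0,0] .. [1.5,9.5,3.7]
lo = A.lo+B.lo = [-15.1+0, -20.1+0, -3.9+0] = [-15.100,-20.100,-3.900]
hi = A.hi+B.hi = [13.1+1.5, 8.1+9.5, 24.3+3.7] = [14.600,17.600,28.000]
diag = √(29.7²+37.7²+31.9²) = √3320.99 = 57.628


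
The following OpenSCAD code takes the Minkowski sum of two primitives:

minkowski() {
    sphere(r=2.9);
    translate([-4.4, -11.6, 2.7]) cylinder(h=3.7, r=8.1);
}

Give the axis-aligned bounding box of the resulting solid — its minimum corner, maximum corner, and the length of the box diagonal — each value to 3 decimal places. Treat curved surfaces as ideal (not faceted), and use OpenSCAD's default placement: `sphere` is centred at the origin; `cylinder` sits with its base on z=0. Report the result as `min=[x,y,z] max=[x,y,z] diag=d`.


min=[-15.400,-22.600,-0.200] max=[6.600,-0.600,9.300] diag=32.531

A = translate([-4.4, -11.6, 2.7]) cylinder(h=3.7, r=8.1) → bbox [-12.5,-19.7,2.7] .. [3.7,-3.5,6.4]
B = sphere(r=2.9) → bbox [-2.9,-2.9,-2.9] .. [2.9,2.9,2.9]
lo = A.lo+B.lo = [-12.5-2.9, -19.7-2.9, 2.7-2.9] = [-15.400,-22.600,-0.200]
hi = A.hi+B.hi = [3.7+2.9, -3.5+2.9, 6.4+2.9] = [6.600,-0.600,9.300]
diag = √(22²+22²+9.5²) = √1058.25 = 32.531


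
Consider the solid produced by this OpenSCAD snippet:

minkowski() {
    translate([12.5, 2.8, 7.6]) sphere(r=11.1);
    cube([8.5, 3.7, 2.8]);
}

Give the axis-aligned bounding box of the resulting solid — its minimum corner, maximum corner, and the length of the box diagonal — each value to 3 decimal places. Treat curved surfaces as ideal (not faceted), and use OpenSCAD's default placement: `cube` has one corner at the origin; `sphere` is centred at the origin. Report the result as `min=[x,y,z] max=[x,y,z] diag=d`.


min=[1.400,-8.300,-3.500] max=[32.100,17.600,21.500] diag=47.311

A = translate([12.5, 2.8, 7.6]) sphere(r=11.1) → bbox [1.4,-8.3,-3.5] .. [23.6,13.9,18.7]
B = cube([8.5, 3.7, 2.8]) → bbox [0,0,0] .. [8.5,3.7,2.8]
lo = A.lo+B.lo = [1.4+0, -8.3+0, -3.5+0] = [1.400,-8.300,-3.500]
hi = A.hi+B.hi = [23.6+8.5, 13.9+3.7, 18.7+2.8] = [32.100,17.600,21.500]
diag = √(30.7²+25.9²+25²) = √2238.3 = 47.311


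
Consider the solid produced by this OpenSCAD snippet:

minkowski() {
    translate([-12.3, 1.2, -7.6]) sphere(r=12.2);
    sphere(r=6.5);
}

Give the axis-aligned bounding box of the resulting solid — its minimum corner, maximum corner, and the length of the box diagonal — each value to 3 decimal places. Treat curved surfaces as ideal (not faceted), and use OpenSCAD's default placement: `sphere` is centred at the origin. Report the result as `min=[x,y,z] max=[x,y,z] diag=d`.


min=[-31.000,-17.500,-26.300] max=[6.400,19.900,11.100] diag=64.779

A = translate([-12.3, 1.2, -7.6]) sphere(r=12.2) → bbox [-24.5,-11,-19.8] .. [-0.1,13.4,4.6]
B = sphere(r=6.5) → bbox [-6.5,-6.5,-6.5] .. [6.5,6.5,6.5]
lo = A.lo+B.lo = [-24.5-6.5, -11-6.5, -19.8-6.5] = [-31.000,-17.500,-26.300]
hi = A.hi+B.hi = [-0.1+6.5, 13.4+6.5, 4.6+6.5] = [6.400,19.900,11.100]
diag = √(37.4²+37.4²+37.4²) = √4196.28 = 64.779


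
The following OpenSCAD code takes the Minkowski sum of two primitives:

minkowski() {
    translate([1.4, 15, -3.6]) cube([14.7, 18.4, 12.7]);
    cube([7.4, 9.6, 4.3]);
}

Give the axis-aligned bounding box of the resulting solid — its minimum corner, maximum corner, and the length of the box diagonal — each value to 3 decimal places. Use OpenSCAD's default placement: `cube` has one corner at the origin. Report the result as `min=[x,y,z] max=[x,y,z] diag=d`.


A = translate([1.4, 15, -3.6]) cube([14.7, 18.4, 12.7]) → bbox [1.4,15,-3.6] .. [16.1,33.4,9.1]
B = cube([7.4, 9.6, 4.3]) → bbox [0,0,0] .. [7.4,9.6,4.3]
lo = A.lo+B.lo = [1.4+0, 15+0, -3.6+0] = [1.400,15.000,-3.600]
hi = A.hi+B.hi = [16.1+7.4, 33.4+9.6, 9.1+4.3] = [23.500,43.000,13.400]
diag = √(22.1²+28²+17²) = √1561.41 = 39.515

min=[1.400,15.000,-3.600] max=[23.500,43.000,13.400] diag=39.515


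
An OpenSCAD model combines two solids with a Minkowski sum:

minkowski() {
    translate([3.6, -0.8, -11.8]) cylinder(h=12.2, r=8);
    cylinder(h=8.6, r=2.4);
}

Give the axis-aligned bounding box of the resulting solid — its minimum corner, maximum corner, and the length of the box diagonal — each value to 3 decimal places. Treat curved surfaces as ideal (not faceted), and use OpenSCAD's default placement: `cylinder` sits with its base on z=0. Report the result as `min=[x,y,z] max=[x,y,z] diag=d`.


A = translate([3.6, -0.8, -11.8]) cylinder(h=12.2, r=8) → bbox [-4.4,-8.8,-11.8] .. [11.6,7.2,0.4]
B = cylinder(h=8.6, r=2.4) → bbox [-2.4,-2.4,0] .. [2.4,2.4,8.6]
lo = A.lo+B.lo = [-4.4-2.4, -8.8-2.4, -11.8+0] = [-6.800,-11.200,-11.800]
hi = A.hi+B.hi = [11.6+2.4, 7.2+2.4, 0.4+8.6] = [14.000,9.600,9.000]
diag = √(20.8²+20.8²+20.8²) = √1297.92 = 36.027

min=[-6.800,-11.200,-11.800] max=[14.000,9.600,9.000] diag=36.027


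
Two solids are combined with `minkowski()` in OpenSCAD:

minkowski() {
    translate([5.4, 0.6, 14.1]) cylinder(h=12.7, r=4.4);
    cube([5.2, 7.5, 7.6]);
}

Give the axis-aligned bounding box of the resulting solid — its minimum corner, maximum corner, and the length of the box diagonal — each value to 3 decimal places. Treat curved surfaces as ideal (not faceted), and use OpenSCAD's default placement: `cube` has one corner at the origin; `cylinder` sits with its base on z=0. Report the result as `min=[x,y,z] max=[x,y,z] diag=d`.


A = translate([5.4, 0.6, 14.1]) cylinder(h=12.7, r=4.4) → bbox [1,-3.8,14.1] .. [9.8,5,26.8]
B = cube([5.2, 7.5, 7.6]) → bbox [0,0,0] .. [5.2,7.5,7.6]
lo = A.lo+B.lo = [1+0, -3.8+0, 14.1+0] = [1.000,-3.800,14.100]
hi = A.hi+B.hi = [9.8+5.2, 5+7.5, 26.8+7.6] = [15.000,12.500,34.400]
diag = √(14²+16.3²+20.3²) = √873.78 = 29.560

min=[1.000,-3.800,14.100] max=[15.000,12.500,34.400] diag=29.560


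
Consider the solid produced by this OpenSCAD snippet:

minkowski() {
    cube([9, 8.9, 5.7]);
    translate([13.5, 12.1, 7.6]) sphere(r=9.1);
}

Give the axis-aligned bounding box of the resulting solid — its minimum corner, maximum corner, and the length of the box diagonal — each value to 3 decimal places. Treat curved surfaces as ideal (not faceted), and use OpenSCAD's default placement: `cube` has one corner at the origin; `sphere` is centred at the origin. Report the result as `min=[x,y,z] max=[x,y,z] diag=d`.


min=[4.400,3.000,-1.500] max=[31.600,30.100,22.400] diag=45.227

A = translate([13.5, 12.1, 7.6]) sphere(r=9.1) → bbox [4.4,3,-1.5] .. [22.6,21.2,16.7]
B = cube([9, 8.9, 5.7]) → bbox [0,0,0] .. [9,8.9,5.7]
lo = A.lo+B.lo = [4.4+0, 3+0, -1.5+0] = [4.400,3.000,-1.500]
hi = A.hi+B.hi = [22.6+9, 21.2+8.9, 16.7+5.7] = [31.600,30.100,22.400]
diag = √(27.2²+27.1²+23.9²) = √2045.46 = 45.227


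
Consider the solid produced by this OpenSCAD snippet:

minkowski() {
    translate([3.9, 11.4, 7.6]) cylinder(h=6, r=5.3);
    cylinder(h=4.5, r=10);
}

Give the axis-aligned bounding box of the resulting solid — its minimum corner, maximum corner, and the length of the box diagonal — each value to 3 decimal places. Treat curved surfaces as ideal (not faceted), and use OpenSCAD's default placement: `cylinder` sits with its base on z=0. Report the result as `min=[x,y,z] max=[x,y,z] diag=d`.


min=[-11.400,-3.900,7.600] max=[19.200,26.700,18.100] diag=44.531

A = translate([3.9, 11.4, 7.6]) cylinder(h=6, r=5.3) → bbox [-1.4,6.1,7.6] .. [9.2,16.7,13.6]
B = cylinder(h=4.5, r=10) → bbox [-10,-10,0] .. [10,10,4.5]
lo = A.lo+B.lo = [-1.4-10, 6.1-10, 7.6+0] = [-11.400,-3.900,7.600]
hi = A.hi+B.hi = [9.2+10, 16.7+10, 13.6+4.5] = [19.200,26.700,18.100]
diag = √(30.6²+30.6²+10.5²) = √1982.97 = 44.531


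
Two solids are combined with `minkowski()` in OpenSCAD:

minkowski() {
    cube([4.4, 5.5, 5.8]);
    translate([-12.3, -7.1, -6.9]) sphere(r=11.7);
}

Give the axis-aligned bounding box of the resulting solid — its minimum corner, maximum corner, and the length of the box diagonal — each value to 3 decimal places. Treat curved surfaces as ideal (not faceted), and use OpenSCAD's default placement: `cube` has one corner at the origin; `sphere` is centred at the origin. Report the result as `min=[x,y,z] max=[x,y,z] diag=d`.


A = translate([-12.3, -7.1, -6.9]) sphere(r=11.7) → bbox [-24,-18.8,-18.6] .. [-0.6,4.6,4.8]
B = cube([4.4, 5.5, 5.8]) → bbox [0,0,0] .. [4.4,5.5,5.8]
lo = A.lo+B.lo = [-24+0, -18.8+0, -18.6+0] = [-24.000,-18.800,-18.600]
hi = A.hi+B.hi = [-0.6+4.4, 4.6+5.5, 4.8+5.8] = [3.800,10.100,10.600]
diag = √(27.8²+28.9²+29.2²) = √2460.69 = 49.605

min=[-24.000,-18.800,-18.600] max=[3.800,10.100,10.600] diag=49.605


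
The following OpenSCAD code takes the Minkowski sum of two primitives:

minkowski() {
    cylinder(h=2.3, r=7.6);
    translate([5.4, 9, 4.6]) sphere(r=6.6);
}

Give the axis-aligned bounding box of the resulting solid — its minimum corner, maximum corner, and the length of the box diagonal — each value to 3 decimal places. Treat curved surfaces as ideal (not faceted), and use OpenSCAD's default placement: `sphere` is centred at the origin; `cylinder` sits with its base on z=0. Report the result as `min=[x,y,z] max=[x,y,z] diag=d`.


min=[-8.800,-5.200,-2.000] max=[19.600,23.200,13.500] diag=43.051

A = translate([5.4, 9, 4.6]) sphere(r=6.6) → bbox [-1.2,2.4,-2] .. [12,15.6,11.2]
B = cylinder(h=2.3, r=7.6) → bbox [-7.6,-7.6,0] .. [7.6,7.6,2.3]
lo = A.lo+B.lo = [-1.2-7.6, 2.4-7.6, -2+0] = [-8.800,-5.200,-2.000]
hi = A.hi+B.hi = [12+7.6, 15.6+7.6, 11.2+2.3] = [19.600,23.200,13.500]
diag = √(28.4²+28.4²+15.5²) = √1853.37 = 43.051


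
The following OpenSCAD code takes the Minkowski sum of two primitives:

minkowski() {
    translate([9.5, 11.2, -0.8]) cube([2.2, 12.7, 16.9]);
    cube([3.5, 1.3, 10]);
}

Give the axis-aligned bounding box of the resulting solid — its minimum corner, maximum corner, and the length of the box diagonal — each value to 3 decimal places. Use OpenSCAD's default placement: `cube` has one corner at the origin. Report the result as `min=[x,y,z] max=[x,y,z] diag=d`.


min=[9.500,11.200,-0.800] max=[15.200,25.200,26.100] diag=30.856

A = translate([9.5, 11.2, -0.8]) cube([2.2, 12.7, 16.9]) → bbox [9.5,11.2,-0.8] .. [11.7,23.9,16.1]
B = cube([3.5, 1.3, 10]) → bbox [0,0,0] .. [3.5,1.3,10]
lo = A.lo+B.lo = [9.5+0, 11.2+0, -0.8+0] = [9.500,11.200,-0.800]
hi = A.hi+B.hi = [11.7+3.5, 23.9+1.3, 16.1+10] = [15.200,25.200,26.100]
diag = √(5.7²+14²+26.9²) = √952.1 = 30.856


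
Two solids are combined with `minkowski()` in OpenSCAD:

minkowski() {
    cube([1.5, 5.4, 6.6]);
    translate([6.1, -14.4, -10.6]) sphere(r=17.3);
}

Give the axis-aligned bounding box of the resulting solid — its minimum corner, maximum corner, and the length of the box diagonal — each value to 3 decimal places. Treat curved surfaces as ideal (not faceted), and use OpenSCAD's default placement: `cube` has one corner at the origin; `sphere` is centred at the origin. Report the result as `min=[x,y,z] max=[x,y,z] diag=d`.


A = translate([6.1, -14.4, -10.6]) sphere(r=17.3) → bbox [-11.2,-31.7,-27.9] .. [23.4,2.9,6.7]
B = cube([1.5, 5.4, 6.6]) → bbox [0,0,0] .. [1.5,5.4,6.6]
lo = A.lo+B.lo = [-11.2+0, -31.7+0, -27.9+0] = [-11.200,-31.700,-27.900]
hi = A.hi+B.hi = [23.4+1.5, 2.9+5.4, 6.7+6.6] = [24.900,8.300,13.300]
diag = √(36.1²+40²+41.2²) = √4600.65 = 67.828

min=[-11.200,-31.700,-27.900] max=[24.900,8.300,13.300] diag=67.828


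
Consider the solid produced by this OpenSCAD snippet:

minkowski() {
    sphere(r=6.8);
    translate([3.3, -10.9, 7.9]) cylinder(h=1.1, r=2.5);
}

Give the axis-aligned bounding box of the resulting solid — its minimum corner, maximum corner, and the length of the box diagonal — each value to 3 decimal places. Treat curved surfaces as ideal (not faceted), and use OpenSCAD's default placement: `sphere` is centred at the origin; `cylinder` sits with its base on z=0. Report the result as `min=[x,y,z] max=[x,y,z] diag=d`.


min=[-6.000,-20.200,1.100] max=[12.600,-1.600,15.800] diag=30.133

A = translate([3.3, -10.9, 7.9]) cylinder(h=1.1, r=2.5) → bbox [0.8,-13.4,7.9] .. [5.8,-8.4,9]
B = sphere(r=6.8) → bbox [-6.8,-6.8,-6.8] .. [6.8,6.8,6.8]
lo = A.lo+B.lo = [0.8-6.8, -13.4-6.8, 7.9-6.8] = [-6.000,-20.200,1.100]
hi = A.hi+B.hi = [5.8+6.8, -8.4+6.8, 9+6.8] = [12.600,-1.600,15.800]
diag = √(18.6²+18.6²+14.7²) = √908.01 = 30.133


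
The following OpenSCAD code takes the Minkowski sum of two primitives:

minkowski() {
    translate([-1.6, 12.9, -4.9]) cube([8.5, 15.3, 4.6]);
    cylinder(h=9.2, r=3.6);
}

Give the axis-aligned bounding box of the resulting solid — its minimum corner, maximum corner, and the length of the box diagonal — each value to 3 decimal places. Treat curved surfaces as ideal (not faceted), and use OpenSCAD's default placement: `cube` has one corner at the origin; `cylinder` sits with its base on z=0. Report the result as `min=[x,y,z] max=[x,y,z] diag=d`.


min=[-5.200,9.300,-4.900] max=[10.500,31.800,8.900] diag=30.711

A = translate([-1.6, 12.9, -4.9]) cube([8.5, 15.3, 4.6]) → bbox [-1.6,12.9,-4.9] .. [6.9,28.2,-0.3]
B = cylinder(h=9.2, r=3.6) → bbox [-3.6,-3.6,0] .. [3.6,3.6,9.2]
lo = A.lo+B.lo = [-1.6-3.6, 12.9-3.6, -4.9+0] = [-5.200,9.300,-4.900]
hi = A.hi+B.hi = [6.9+3.6, 28.2+3.6, -0.3+9.2] = [10.500,31.800,8.900]
diag = √(15.7²+22.5²+13.8²) = √943.18 = 30.711


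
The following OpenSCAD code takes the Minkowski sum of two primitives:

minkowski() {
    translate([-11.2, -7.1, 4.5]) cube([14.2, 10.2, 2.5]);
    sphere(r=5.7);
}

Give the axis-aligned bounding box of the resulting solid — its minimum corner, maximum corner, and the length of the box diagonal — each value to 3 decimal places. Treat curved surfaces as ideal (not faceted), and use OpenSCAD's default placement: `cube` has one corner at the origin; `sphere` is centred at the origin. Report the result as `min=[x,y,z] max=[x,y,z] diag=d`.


min=[-16.900,-12.800,-1.200] max=[8.700,8.800,12.700] diag=36.265

A = translate([-11.2, -7.1, 4.5]) cube([14.2, 10.2, 2.5]) → bbox [-11.2,-7.1,4.5] .. [3,3.1,7]
B = sphere(r=5.7) → bbox [-5.7,-5.7,-5.7] .. [5.7,5.7,5.7]
lo = A.lo+B.lo = [-11.2-5.7, -7.1-5.7, 4.5-5.7] = [-16.900,-12.800,-1.200]
hi = A.hi+B.hi = [3+5.7, 3.1+5.7, 7+5.7] = [8.700,8.800,12.700]
diag = √(25.6²+21.6²+13.9²) = √1315.13 = 36.265


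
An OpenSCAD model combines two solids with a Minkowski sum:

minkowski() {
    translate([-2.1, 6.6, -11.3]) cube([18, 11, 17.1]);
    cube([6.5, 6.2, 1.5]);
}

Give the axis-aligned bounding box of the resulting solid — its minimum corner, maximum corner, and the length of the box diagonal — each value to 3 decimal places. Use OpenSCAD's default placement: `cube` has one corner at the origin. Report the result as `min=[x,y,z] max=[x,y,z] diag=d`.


min=[-2.100,6.600,-11.300] max=[22.400,23.800,7.300] diag=35.243

A = translate([-2.1, 6.6, -11.3]) cube([18, 11, 17.1]) → bbox [-2.1,6.6,-11.3] .. [15.9,17.6,5.8]
B = cube([6.5, 6.2, 1.5]) → bbox [0,0,0] .. [6.5,6.2,1.5]
lo = A.lo+B.lo = [-2.1+0, 6.6+0, -11.3+0] = [-2.100,6.600,-11.300]
hi = A.hi+B.hi = [15.9+6.5, 17.6+6.2, 5.8+1.5] = [22.400,23.800,7.300]
diag = √(24.5²+17.2²+18.6²) = √1242.05 = 35.243


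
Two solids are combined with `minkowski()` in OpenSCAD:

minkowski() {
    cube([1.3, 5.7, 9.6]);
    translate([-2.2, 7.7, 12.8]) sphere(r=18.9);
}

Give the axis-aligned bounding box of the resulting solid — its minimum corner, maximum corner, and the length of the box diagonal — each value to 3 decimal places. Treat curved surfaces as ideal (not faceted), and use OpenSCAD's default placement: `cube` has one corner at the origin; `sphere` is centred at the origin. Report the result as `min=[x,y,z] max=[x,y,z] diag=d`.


min=[-21.100,-11.200,-6.100] max=[18.000,32.300,41.300] diag=75.285

A = translate([-2.2, 7.7, 12.8]) sphere(r=18.9) → bbox [-21.1,-11.2,-6.1] .. [16.7,26.6,31.7]
B = cube([1.3, 5.7, 9.6]) → bbox [0,0,0] .. [1.3,5.7,9.6]
lo = A.lo+B.lo = [-21.1+0, -11.2+0, -6.1+0] = [-21.100,-11.200,-6.100]
hi = A.hi+B.hi = [16.7+1.3, 26.6+5.7, 31.7+9.6] = [18.000,32.300,41.300]
diag = √(39.1²+43.5²+47.4²) = √5667.82 = 75.285


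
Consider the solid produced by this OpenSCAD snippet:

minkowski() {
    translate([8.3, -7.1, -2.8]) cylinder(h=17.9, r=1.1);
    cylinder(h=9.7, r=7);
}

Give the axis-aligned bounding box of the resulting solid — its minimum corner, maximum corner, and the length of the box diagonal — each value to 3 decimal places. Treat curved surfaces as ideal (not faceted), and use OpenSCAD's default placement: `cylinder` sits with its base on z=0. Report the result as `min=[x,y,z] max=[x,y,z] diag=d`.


min=[0.200,-15.200,-2.800] max=[16.400,1.000,24.800] diag=35.870

A = translate([8.3, -7.1, -2.8]) cylinder(h=17.9, r=1.1) → bbox [7.2,-8.2,-2.8] .. [9.4,-6,15.1]
B = cylinder(h=9.7, r=7) → bbox [-7,-7,0] .. [7,7,9.7]
lo = A.lo+B.lo = [7.2-7, -8.2-7, -2.8+0] = [0.200,-15.200,-2.800]
hi = A.hi+B.hi = [9.4+7, -6+7, 15.1+9.7] = [16.400,1.000,24.800]
diag = √(16.2²+16.2²+27.6²) = √1286.64 = 35.870


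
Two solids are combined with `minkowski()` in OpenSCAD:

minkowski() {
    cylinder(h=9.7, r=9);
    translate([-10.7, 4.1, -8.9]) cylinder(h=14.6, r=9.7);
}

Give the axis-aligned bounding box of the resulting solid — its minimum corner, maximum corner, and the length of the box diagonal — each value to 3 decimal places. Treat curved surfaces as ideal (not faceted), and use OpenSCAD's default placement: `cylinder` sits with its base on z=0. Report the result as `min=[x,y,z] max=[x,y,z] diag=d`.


A = translate([-10.7, 4.1, -8.9]) cylinder(h=14.6, r=9.7) → bbox [-20.4,-5.6,-8.9] .. [-1,13.8,5.7]
B = cylinder(h=9.7, r=9) → bbox [-9,-9,0] .. [9,9,9.7]
lo = A.lo+B.lo = [-20.4-9, -5.6-9, -8.9+0] = [-29.400,-14.600,-8.900]
hi = A.hi+B.hi = [-1+9, 13.8+9, 5.7+9.7] = [8.000,22.800,15.400]
diag = √(37.4²+37.4²+24.3²) = √3388.01 = 58.207

min=[-29.400,-14.600,-8.900] max=[8.000,22.800,15.400] diag=58.207


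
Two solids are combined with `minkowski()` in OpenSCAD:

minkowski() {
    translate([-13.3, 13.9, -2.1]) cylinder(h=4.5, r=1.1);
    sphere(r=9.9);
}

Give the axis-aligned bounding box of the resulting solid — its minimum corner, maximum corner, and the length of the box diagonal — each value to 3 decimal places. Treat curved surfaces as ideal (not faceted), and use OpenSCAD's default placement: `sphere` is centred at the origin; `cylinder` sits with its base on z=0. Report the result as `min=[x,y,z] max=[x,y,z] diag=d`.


min=[-24.300,2.900,-12.000] max=[-2.300,24.900,12.300] diag=39.478

A = translate([-13.3, 13.9, -2.1]) cylinder(h=4.5, r=1.1) → bbox [-14.4,12.8,-2.1] .. [-12.2,15,2.4]
B = sphere(r=9.9) → bbox [-9.9,-9.9,-9.9] .. [9.9,9.9,9.9]
lo = A.lo+B.lo = [-14.4-9.9, 12.8-9.9, -2.1-9.9] = [-24.300,2.900,-12.000]
hi = A.hi+B.hi = [-12.2+9.9, 15+9.9, 2.4+9.9] = [-2.300,24.900,12.300]
diag = √(22²+22²+24.3²) = √1558.49 = 39.478


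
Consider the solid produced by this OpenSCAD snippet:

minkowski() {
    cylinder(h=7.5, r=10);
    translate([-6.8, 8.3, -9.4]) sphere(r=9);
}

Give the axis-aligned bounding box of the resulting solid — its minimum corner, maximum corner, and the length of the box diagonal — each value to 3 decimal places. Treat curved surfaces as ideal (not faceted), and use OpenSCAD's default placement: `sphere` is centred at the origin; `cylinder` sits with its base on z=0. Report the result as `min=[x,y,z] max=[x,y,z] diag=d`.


A = translate([-6.8, 8.3, -9.4]) sphere(r=9) → bbox [-15.8,-0.7,-18.4] .. [2.2,17.3,-0.4]
B = cylinder(h=7.5, r=10) → bbox [-10,-10,0] .. [10,10,7.5]
lo = A.lo+B.lo = [-15.8-10, -0.7-10, -18.4+0] = [-25.800,-10.700,-18.400]
hi = A.hi+B.hi = [2.2+10, 17.3+10, -0.4+7.5] = [12.200,27.300,7.100]
diag = √(38²+38²+25.5²) = √3538.25 = 59.483

min=[-25.800,-10.700,-18.400] max=[12.200,27.300,7.100] diag=59.483


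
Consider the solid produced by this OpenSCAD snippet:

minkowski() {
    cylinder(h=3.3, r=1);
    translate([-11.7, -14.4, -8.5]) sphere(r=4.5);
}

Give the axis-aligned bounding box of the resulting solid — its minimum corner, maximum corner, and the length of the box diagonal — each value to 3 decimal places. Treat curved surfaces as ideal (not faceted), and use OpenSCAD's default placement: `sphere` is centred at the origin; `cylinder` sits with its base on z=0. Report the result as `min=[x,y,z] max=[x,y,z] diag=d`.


min=[-17.200,-19.900,-13.000] max=[-6.200,-8.900,-0.700] diag=19.832

A = translate([-11.7, -14.4, -8.5]) sphere(r=4.5) → bbox [-16.2,-18.9,-13] .. [-7.2,-9.9,-4]
B = cylinder(h=3.3, r=1) → bbox [-1,-1,0] .. [1,1,3.3]
lo = A.lo+B.lo = [-16.2-1, -18.9-1, -13+0] = [-17.200,-19.900,-13.000]
hi = A.hi+B.hi = [-7.2+1, -9.9+1, -4+3.3] = [-6.200,-8.900,-0.700]
diag = √(11²+11²+12.3²) = √393.29 = 19.832


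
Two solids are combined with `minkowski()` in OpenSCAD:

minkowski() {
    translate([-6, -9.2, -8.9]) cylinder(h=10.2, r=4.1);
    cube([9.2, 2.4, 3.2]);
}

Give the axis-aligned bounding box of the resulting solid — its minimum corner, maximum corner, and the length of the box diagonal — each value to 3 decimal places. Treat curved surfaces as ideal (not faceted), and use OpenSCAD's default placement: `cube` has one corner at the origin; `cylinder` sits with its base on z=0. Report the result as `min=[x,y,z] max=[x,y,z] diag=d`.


A = translate([-6, -9.2, -8.9]) cylinder(h=10.2, r=4.1) → bbox [-10.1,-13.3,-8.9] .. [-1.9,-5.1,1.3]
B = cube([9.2, 2.4, 3.2]) → bbox [0,0,0] .. [9.2,2.4,3.2]
lo = A.lo+B.lo = [-10.1+0, -13.3+0, -8.9+0] = [-10.100,-13.300,-8.900]
hi = A.hi+B.hi = [-1.9+9.2, -5.1+2.4, 1.3+3.2] = [7.300,-2.700,4.500]
diag = √(17.4²+10.6²+13.4²) = √594.68 = 24.386

min=[-10.100,-13.300,-8.900] max=[7.300,-2.700,4.500] diag=24.386


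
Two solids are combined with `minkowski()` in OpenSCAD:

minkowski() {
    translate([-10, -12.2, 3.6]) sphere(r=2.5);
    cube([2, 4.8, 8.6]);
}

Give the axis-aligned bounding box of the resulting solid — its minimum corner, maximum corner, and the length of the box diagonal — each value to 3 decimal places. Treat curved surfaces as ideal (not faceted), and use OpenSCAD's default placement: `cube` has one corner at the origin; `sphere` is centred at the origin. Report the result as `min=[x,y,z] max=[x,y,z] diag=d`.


min=[-12.500,-14.700,1.100] max=[-5.500,-4.900,14.700] diag=18.166

A = translate([-10, -12.2, 3.6]) sphere(r=2.5) → bbox [-12.5,-14.7,1.1] .. [-7.5,-9.7,6.1]
B = cube([2, 4.8, 8.6]) → bbox [0,0,0] .. [2,4.8,8.6]
lo = A.lo+B.lo = [-12.5+0, -14.7+0, 1.1+0] = [-12.500,-14.700,1.100]
hi = A.hi+B.hi = [-7.5+2, -9.7+4.8, 6.1+8.6] = [-5.500,-4.900,14.700]
diag = √(7²+9.8²+13.6²) = √330 = 18.166


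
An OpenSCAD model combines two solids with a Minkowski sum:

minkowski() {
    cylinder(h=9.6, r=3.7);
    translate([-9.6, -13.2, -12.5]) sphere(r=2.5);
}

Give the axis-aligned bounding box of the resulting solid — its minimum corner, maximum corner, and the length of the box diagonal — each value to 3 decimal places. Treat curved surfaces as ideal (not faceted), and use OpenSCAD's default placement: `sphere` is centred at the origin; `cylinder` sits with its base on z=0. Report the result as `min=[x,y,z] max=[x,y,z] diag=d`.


min=[-15.800,-19.400,-15.000] max=[-3.400,-7.000,-0.400] diag=22.818

A = translate([-9.6, -13.2, -12.5]) sphere(r=2.5) → bbox [-12.1,-15.7,-15] .. [-7.1,-10.7,-10]
B = cylinder(h=9.6, r=3.7) → bbox [-3.7,-3.7,0] .. [3.7,3.7,9.6]
lo = A.lo+B.lo = [-12.1-3.7, -15.7-3.7, -15+0] = [-15.800,-19.400,-15.000]
hi = A.hi+B.hi = [-7.1+3.7, -10.7+3.7, -10+9.6] = [-3.400,-7.000,-0.400]
diag = √(12.4²+12.4²+14.6²) = √520.68 = 22.818


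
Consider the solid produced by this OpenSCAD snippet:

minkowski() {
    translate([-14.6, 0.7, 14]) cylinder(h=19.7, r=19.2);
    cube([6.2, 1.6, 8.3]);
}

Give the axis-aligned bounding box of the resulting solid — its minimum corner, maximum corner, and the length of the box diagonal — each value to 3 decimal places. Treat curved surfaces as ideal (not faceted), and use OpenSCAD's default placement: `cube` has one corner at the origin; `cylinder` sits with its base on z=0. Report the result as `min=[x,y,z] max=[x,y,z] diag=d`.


min=[-33.800,-18.500,14.000] max=[10.800,21.500,42.000] diag=66.130

A = translate([-14.6, 0.7, 14]) cylinder(h=19.7, r=19.2) → bbox [-33.8,-18.5,14] .. [4.6,19.9,33.7]
B = cube([6.2, 1.6, 8.3]) → bbox [0,0,0] .. [6.2,1.6,8.3]
lo = A.lo+B.lo = [-33.8+0, -18.5+0, 14+0] = [-33.800,-18.500,14.000]
hi = A.hi+B.hi = [4.6+6.2, 19.9+1.6, 33.7+8.3] = [10.800,21.500,42.000]
diag = √(44.6²+40²+28²) = √4373.16 = 66.130


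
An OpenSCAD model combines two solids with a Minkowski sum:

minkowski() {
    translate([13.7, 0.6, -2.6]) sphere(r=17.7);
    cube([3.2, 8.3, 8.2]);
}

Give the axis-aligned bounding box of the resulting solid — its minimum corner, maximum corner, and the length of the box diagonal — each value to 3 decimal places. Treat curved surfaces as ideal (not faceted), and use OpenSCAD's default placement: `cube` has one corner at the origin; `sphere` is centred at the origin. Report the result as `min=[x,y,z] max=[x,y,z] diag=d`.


min=[-4.000,-17.100,-20.300] max=[34.600,26.600,23.300] diag=72.805

A = translate([13.7, 0.6, -2.6]) sphere(r=17.7) → bbox [-4,-17.1,-20.3] .. [31.4,18.3,15.1]
B = cube([3.2, 8.3, 8.2]) → bbox [0,0,0] .. [3.2,8.3,8.2]
lo = A.lo+B.lo = [-4+0, -17.1+0, -20.3+0] = [-4.000,-17.100,-20.300]
hi = A.hi+B.hi = [31.4+3.2, 18.3+8.3, 15.1+8.2] = [34.600,26.600,23.300]
diag = √(38.6²+43.7²+43.6²) = √5300.61 = 72.805


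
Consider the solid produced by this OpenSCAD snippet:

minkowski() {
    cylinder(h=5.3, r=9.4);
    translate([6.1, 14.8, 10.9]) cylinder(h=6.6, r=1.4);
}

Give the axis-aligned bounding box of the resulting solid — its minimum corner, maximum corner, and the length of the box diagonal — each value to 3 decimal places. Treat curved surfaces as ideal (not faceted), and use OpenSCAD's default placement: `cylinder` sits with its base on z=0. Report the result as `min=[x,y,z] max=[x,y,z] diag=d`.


A = translate([6.1, 14.8, 10.9]) cylinder(h=6.6, r=1.4) → bbox [4.7,13.4,10.9] .. [7.5,16.2,17.5]
B = cylinder(h=5.3, r=9.4) → bbox [-9.4,-9.4,0] .. [9.4,9.4,5.3]
lo = A.lo+B.lo = [4.7-9.4, 13.4-9.4, 10.9+0] = [-4.700,4.000,10.900]
hi = A.hi+B.hi = [7.5+9.4, 16.2+9.4, 17.5+5.3] = [16.900,25.600,22.800]
diag = √(21.6²+21.6²+11.9²) = √1074.73 = 32.783

min=[-4.700,4.000,10.900] max=[16.900,25.600,22.800] diag=32.783


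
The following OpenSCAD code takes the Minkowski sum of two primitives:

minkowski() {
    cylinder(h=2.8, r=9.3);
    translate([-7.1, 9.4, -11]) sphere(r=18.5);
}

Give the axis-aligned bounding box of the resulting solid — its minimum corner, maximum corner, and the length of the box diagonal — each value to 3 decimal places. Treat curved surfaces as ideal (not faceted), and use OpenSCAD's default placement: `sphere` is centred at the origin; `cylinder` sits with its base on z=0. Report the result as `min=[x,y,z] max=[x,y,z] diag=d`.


min=[-34.900,-18.400,-29.500] max=[20.700,37.200,10.300] diag=88.129

A = translate([-7.1, 9.4, -11]) sphere(r=18.5) → bbox [-25.6,-9.1,-29.5] .. [11.4,27.9,7.5]
B = cylinder(h=2.8, r=9.3) → bbox [-9.3,-9.3,0] .. [9.3,9.3,2.8]
lo = A.lo+B.lo = [-25.6-9.3, -9.1-9.3, -29.5+0] = [-34.900,-18.400,-29.500]
hi = A.hi+B.hi = [11.4+9.3, 27.9+9.3, 7.5+2.8] = [20.700,37.200,10.300]
diag = √(55.6²+55.6²+39.8²) = √7766.76 = 88.129


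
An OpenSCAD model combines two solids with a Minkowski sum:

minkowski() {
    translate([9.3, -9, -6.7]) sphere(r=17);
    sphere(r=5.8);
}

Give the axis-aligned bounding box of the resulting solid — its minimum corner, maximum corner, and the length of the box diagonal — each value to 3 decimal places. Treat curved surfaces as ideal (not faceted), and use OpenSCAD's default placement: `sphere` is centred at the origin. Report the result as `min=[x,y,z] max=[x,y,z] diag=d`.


min=[-13.500,-31.800,-29.500] max=[32.100,13.800,16.100] diag=78.982

A = translate([9.3, -9, -6.7]) sphere(r=17) → bbox [-7.7,-26,-23.7] .. [26.3,8,10.3]
B = sphere(r=5.8) → bbox [-5.8,-5.8,-5.8] .. [5.8,5.8,5.8]
lo = A.lo+B.lo = [-7.7-5.8, -26-5.8, -23.7-5.8] = [-13.500,-31.800,-29.500]
hi = A.hi+B.hi = [26.3+5.8, 8+5.8, 10.3+5.8] = [32.100,13.800,16.100]
diag = √(45.6²+45.6²+45.6²) = √6238.08 = 78.982


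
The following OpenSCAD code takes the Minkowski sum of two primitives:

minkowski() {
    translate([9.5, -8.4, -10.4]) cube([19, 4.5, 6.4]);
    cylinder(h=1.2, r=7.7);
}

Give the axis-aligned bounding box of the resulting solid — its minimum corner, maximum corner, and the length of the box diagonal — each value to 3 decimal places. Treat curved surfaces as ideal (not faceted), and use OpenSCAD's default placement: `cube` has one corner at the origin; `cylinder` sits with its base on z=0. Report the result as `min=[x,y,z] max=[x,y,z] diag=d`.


min=[1.800,-16.100,-10.400] max=[36.200,3.800,-2.800] diag=40.461

A = translate([9.5, -8.4, -10.4]) cube([19, 4.5, 6.4]) → bbox [9.5,-8.4,-10.4] .. [28.5,-3.9,-4]
B = cylinder(h=1.2, r=7.7) → bbox [-7.7,-7.7,0] .. [7.7,7.7,1.2]
lo = A.lo+B.lo = [9.5-7.7, -8.4-7.7, -10.4+0] = [1.800,-16.100,-10.400]
hi = A.hi+B.hi = [28.5+7.7, -3.9+7.7, -4+1.2] = [36.200,3.800,-2.800]
diag = √(34.4²+19.9²+7.6²) = √1637.13 = 40.461


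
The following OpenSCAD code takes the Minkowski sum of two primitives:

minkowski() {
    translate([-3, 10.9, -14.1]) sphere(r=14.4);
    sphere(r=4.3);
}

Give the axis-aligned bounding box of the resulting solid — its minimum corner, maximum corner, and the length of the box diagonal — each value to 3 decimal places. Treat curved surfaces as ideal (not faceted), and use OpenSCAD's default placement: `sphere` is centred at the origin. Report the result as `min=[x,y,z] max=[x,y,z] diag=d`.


A = translate([-3, 10.9, -14.1]) sphere(r=14.4) → bbox [-17.4,-3.5,-28.5] .. [11.4,25.3,0.3]
B = sphere(r=4.3) → bbox [-4.3,-4.3,-4.3] .. [4.3,4.3,4.3]
lo = A.lo+B.lo = [-17.4-4.3, -3.5-4.3, -28.5-4.3] = [-21.700,-7.800,-32.800]
hi = A.hi+B.hi = [11.4+4.3, 25.3+4.3, 0.3+4.3] = [15.700,29.600,4.600]
diag = √(37.4²+37.4²+37.4²) = √4196.28 = 64.779

min=[-21.700,-7.800,-32.800] max=[15.700,29.600,4.600] diag=64.779


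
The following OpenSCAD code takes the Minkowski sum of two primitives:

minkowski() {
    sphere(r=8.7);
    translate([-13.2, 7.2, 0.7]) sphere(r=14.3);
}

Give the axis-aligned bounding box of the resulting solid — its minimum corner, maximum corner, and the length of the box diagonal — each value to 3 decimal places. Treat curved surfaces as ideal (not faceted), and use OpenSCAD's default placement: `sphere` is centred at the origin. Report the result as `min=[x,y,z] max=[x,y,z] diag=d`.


min=[-36.200,-15.800,-22.300] max=[9.800,30.200,23.700] diag=79.674

A = translate([-13.2, 7.2, 0.7]) sphere(r=14.3) → bbox [-27.5,-7.1,-13.6] .. [1.1,21.5,15]
B = sphere(r=8.7) → bbox [-8.7,-8.7,-8.7] .. [8.7,8.7,8.7]
lo = A.lo+B.lo = [-27.5-8.7, -7.1-8.7, -13.6-8.7] = [-36.200,-15.800,-22.300]
hi = A.hi+B.hi = [1.1+8.7, 21.5+8.7, 15+8.7] = [9.800,30.200,23.700]
diag = √(46²+46²+46²) = √6348 = 79.674


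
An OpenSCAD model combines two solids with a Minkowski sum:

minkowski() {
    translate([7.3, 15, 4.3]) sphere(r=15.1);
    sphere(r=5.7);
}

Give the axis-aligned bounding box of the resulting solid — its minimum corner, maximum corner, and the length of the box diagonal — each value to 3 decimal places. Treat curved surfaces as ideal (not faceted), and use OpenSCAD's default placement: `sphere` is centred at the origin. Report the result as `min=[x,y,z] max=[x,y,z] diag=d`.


min=[-13.500,-5.800,-16.500] max=[28.100,35.800,25.100] diag=72.053

A = translate([7.3, 15, 4.3]) sphere(r=15.1) → bbox [-7.8,-0.1,-10.8] .. [22.4,30.1,19.4]
B = sphere(r=5.7) → bbox [-5.7,-5.7,-5.7] .. [5.7,5.7,5.7]
lo = A.lo+B.lo = [-7.8-5.7, -0.1-5.7, -10.8-5.7] = [-13.500,-5.800,-16.500]
hi = A.hi+B.hi = [22.4+5.7, 30.1+5.7, 19.4+5.7] = [28.100,35.800,25.100]
diag = √(41.6²+41.6²+41.6²) = √5191.68 = 72.053


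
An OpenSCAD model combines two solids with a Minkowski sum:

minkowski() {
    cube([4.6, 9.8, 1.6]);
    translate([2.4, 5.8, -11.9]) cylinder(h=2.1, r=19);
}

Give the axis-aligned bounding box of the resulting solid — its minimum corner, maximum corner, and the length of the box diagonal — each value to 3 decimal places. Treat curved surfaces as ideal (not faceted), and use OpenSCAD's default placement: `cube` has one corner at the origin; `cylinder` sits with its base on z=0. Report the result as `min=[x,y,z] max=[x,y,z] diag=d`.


min=[-16.600,-13.200,-11.900] max=[26.000,34.600,-8.200] diag=64.135

A = translate([2.4, 5.8, -11.9]) cylinder(h=2.1, r=19) → bbox [-16.6,-13.2,-11.9] .. [21.4,24.8,-9.8]
B = cube([4.6, 9.8, 1.6]) → bbox [0,0,0] .. [4.6,9.8,1.6]
lo = A.lo+B.lo = [-16.6+0, -13.2+0, -11.9+0] = [-16.600,-13.200,-11.900]
hi = A.hi+B.hi = [21.4+4.6, 24.8+9.8, -9.8+1.6] = [26.000,34.600,-8.200]
diag = √(42.6²+47.8²+3.7²) = √4113.29 = 64.135
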